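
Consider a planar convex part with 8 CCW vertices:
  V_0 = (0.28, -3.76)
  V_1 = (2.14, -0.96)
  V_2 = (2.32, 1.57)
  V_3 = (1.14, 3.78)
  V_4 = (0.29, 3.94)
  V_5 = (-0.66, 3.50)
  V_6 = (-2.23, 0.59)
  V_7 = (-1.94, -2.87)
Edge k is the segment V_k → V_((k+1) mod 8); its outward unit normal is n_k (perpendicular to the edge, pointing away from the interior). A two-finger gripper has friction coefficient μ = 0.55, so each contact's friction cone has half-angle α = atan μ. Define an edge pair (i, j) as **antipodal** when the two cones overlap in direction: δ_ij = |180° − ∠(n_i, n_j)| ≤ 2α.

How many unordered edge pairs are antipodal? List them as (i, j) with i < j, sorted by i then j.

count = 10; pairs: (0,4), (0,5), (0,6), (1,5), (1,6), (2,5), (2,6), (2,7), (3,7), (4,7)

α = atan 0.55 = 28.81°;  2α = 57.62°
n_0 = (+0.8330, -0.5533)
n_1 = (+0.9975, -0.0710)
n_2 = (+0.8821, +0.4710)
n_3 = (+0.1850, +0.9827)
n_4 = (-0.4203, +0.9074)
n_5 = (-0.8801, +0.4748)
n_6 = (-0.9965, -0.0835)
n_7 = (-0.3721, -0.9282)
  (0,1): δ = 150.47°  ·
  (0,2): δ = 118.31°  ·
  (0,3): δ = 67.06°  ·
  (0,4): δ = 31.55°  ✓
  (0,5): δ = 5.25°  ✓
  (0,6): δ = 38.39°  ✓
  (0,7): δ = 101.75°  ·
  (1,2): δ = 147.83°  ·
  (1,3): δ = 96.59°  ·
  (1,4): δ = 61.08°  ·
  (1,5): δ = 24.28°  ✓
  (1,6): δ = 8.86°  ✓
  (1,7): δ = 72.22°  ·
  (2,3): δ = 128.76°  ·
  (2,4): δ = 93.25°  ·
  (2,5): δ = 56.45°  ✓
  (2,6): δ = 23.31°  ✓
  (2,7): δ = 40.05°  ✓
  (3,4): δ = 144.49°  ·
  (3,5): δ = 107.69°  ·
  (3,6): δ = 74.55°  ·
  (3,7): δ = 11.19°  ✓
  (4,5): δ = 143.20°  ·
  (4,6): δ = 110.06°  ·
  (4,7): δ = 46.70°  ✓
  (5,6): δ = 146.86°  ·
  (5,7): δ = 83.50°  ·
  (6,7): δ = 116.64°  ·
antipodal pairs: 10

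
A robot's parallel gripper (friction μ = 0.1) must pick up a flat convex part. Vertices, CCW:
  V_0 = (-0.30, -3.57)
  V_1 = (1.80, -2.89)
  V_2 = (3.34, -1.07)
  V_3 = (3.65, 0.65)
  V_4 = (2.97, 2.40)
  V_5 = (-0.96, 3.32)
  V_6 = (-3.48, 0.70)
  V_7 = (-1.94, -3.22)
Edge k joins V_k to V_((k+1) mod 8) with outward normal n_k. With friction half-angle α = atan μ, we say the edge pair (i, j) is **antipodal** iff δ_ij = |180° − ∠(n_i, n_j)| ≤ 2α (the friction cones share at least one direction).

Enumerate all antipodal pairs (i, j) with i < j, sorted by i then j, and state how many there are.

count = 3; pairs: (1,5), (3,6), (4,7)

α = atan 0.1 = 5.71°;  2α = 11.42°
n_0 = (+0.3081, -0.9514)
n_1 = (+0.7634, -0.6459)
n_2 = (+0.9841, -0.1774)
n_3 = (+0.9321, +0.3622)
n_4 = (+0.2279, +0.9737)
n_5 = (-0.7207, +0.6932)
n_6 = (-0.9308, -0.3657)
n_7 = (-0.2087, -0.9780)
  (0,1): δ = 148.18°  ·
  (0,2): δ = 118.16°  ·
  (0,3): δ = 86.71°  ·
  (0,4): δ = 31.12°  ·
  (0,5): δ = 28.17°  ·
  (0,6): δ = 93.51°  ·
  (0,7): δ = 150.01°  ·
  (1,2): δ = 149.98°  ·
  (1,3): δ = 118.53°  ·
  (1,4): δ = 62.94°  ·
  (1,5): δ = 3.65°  ✓
  (1,6): δ = 61.68°  ·
  (1,7): δ = 118.19°  ·
  (2,3): δ = 148.55°  ·
  (2,4): δ = 92.96°  ·
  (2,5): δ = 33.67°  ·
  (2,6): δ = 31.66°  ·
  (2,7): δ = 88.17°  ·
  (3,4): δ = 124.41°  ·
  (3,5): δ = 65.12°  ·
  (3,6): δ = 0.21°  ✓
  (3,7): δ = 56.72°  ·
  (4,5): δ = 120.71°  ·
  (4,6): δ = 55.38°  ·
  (4,7): δ = 1.13°  ✓
  (5,6): δ = 114.67°  ·
  (5,7): δ = 58.16°  ·
  (6,7): δ = 123.49°  ·
antipodal pairs: 3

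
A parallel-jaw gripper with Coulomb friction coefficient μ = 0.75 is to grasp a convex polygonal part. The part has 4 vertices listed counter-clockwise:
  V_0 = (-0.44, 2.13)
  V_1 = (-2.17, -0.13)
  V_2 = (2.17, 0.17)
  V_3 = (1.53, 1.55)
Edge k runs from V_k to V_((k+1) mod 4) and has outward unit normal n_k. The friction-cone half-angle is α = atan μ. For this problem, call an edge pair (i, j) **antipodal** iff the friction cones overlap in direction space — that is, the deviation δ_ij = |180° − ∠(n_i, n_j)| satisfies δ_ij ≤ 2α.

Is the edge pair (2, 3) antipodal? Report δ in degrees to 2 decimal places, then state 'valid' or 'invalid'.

α = atan 0.75 = 36.87°;  2α = 73.74°
edge 2: e_2 = (-0.64, +1.38);  n_2 = (+0.9072, +0.4207)
edge 3: e_3 = (-1.97, +0.58);  n_3 = (+0.2824, +0.9593)
∠(n_2, n_3) = 48.71°
δ = |180° − 48.71°| = 131.29°
131.29° > 2α = 73.74°  →  invalid

δ = 131.29°, invalid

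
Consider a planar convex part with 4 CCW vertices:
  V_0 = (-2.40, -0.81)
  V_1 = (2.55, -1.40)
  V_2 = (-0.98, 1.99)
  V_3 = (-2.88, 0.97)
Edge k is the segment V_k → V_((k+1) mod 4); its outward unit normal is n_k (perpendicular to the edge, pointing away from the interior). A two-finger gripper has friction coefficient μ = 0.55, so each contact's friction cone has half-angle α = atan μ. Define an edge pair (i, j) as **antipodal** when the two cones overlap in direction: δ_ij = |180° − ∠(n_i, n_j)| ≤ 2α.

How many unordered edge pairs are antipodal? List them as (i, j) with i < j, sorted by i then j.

α = atan 0.55 = 28.81°;  2α = 57.62°
n_0 = (-0.1184, -0.9930)
n_1 = (+0.6927, +0.7213)
n_2 = (-0.4730, +0.8811)
n_3 = (-0.9655, -0.2604)
  (0,1): δ = 37.04°  ✓
  (0,2): δ = 35.03°  ✓
  (0,3): δ = 111.89°  ·
  (1,2): δ = 107.93°  ·
  (1,3): δ = 31.07°  ✓
  (2,3): δ = 103.14°  ·
antipodal pairs: 3

count = 3; pairs: (0,1), (0,2), (1,3)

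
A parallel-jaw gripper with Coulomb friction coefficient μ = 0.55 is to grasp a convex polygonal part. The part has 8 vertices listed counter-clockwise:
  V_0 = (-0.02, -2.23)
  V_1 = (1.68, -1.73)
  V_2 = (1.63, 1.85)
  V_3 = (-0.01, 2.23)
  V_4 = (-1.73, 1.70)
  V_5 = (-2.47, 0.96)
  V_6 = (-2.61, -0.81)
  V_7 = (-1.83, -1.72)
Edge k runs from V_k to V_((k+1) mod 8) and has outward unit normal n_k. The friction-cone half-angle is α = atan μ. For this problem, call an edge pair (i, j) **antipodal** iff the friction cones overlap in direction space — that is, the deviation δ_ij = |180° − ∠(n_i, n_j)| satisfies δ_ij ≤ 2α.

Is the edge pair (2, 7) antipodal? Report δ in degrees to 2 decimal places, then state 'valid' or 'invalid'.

δ = 2.69°, valid

α = atan 0.55 = 28.81°;  2α = 57.62°
edge 2: e_2 = (-1.64, +0.38);  n_2 = (+0.2257, +0.9742)
edge 7: e_7 = (+1.81, -0.51);  n_7 = (-0.2712, -0.9625)
∠(n_2, n_7) = 177.31°
δ = |180° − 177.31°| = 2.69°
2.69° ≤ 2α = 57.62°  →  valid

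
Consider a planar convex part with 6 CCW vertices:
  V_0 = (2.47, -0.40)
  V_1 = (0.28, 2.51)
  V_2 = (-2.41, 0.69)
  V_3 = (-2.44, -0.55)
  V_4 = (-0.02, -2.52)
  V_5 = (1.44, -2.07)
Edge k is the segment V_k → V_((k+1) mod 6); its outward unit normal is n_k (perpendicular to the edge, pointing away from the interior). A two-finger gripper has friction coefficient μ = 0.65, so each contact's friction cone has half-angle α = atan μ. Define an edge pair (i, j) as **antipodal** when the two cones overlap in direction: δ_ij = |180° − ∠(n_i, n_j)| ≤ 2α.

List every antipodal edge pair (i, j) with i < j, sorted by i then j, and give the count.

count = 5; pairs: (0,2), (0,3), (1,4), (1,5), (2,5)

α = atan 0.65 = 33.02°;  2α = 66.05°
n_0 = (+0.7990, +0.6013)
n_1 = (-0.5604, +0.8282)
n_2 = (-0.9997, +0.0242)
n_3 = (-0.6313, -0.7755)
n_4 = (+0.2945, -0.9556)
n_5 = (+0.8511, -0.5250)
  (0,1): δ = 92.88°  ·
  (0,2): δ = 38.35°  ✓
  (0,3): δ = 13.89°  ✓
  (0,4): δ = 70.17°  ·
  (0,5): δ = 111.37°  ·
  (1,2): δ = 125.47°  ·
  (1,3): δ = 73.23°  ·
  (1,4): δ = 16.95°  ✓
  (1,5): δ = 24.25°  ✓
  (2,3): δ = 127.76°  ·
  (2,4): δ = 71.48°  ·
  (2,5): δ = 30.28°  ✓
  (3,4): δ = 123.72°  ·
  (3,5): δ = 82.52°  ·
  (4,5): δ = 138.80°  ·
antipodal pairs: 5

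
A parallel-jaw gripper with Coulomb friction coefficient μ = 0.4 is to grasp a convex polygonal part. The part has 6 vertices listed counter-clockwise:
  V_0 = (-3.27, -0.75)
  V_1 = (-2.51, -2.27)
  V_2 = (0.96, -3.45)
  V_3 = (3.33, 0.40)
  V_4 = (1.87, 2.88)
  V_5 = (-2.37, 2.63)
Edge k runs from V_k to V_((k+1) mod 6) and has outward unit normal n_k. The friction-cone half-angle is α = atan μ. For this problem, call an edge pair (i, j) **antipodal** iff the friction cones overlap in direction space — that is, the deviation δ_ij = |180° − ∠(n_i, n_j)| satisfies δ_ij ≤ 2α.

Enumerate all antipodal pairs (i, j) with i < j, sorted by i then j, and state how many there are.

count = 4; pairs: (0,3), (1,3), (1,4), (2,5)

α = atan 0.4 = 21.80°;  2α = 43.60°
n_0 = (-0.8944, -0.4472)
n_1 = (-0.3220, -0.9468)
n_2 = (+0.8516, -0.5242)
n_3 = (+0.8618, +0.5073)
n_4 = (-0.0589, +0.9983)
n_5 = (-0.9663, +0.2573)
  (0,1): δ = 135.35°  ·
  (0,2): δ = 58.18°  ·
  (0,3): δ = 3.92°  ✓
  (0,4): δ = 66.81°  ·
  (0,5): δ = 138.52°  ·
  (1,2): δ = 102.83°  ·
  (1,3): δ = 40.73°  ✓
  (1,4): δ = 22.16°  ✓
  (1,5): δ = 93.87°  ·
  (2,3): δ = 117.90°  ·
  (2,4): δ = 55.01°  ·
  (2,5): δ = 16.71°  ✓
  (3,4): δ = 117.11°  ·
  (3,5): δ = 45.40°  ·
  (4,5): δ = 108.28°  ·
antipodal pairs: 4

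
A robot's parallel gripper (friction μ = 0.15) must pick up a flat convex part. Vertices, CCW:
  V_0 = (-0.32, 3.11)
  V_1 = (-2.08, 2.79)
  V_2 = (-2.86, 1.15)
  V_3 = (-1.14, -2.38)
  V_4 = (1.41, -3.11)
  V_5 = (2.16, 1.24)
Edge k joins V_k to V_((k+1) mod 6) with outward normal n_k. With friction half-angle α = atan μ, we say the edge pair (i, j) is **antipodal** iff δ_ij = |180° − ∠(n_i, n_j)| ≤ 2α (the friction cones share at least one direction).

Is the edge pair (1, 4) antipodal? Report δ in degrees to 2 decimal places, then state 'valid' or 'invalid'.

α = atan 0.15 = 8.53°;  2α = 17.06°
edge 1: e_1 = (-0.78, -1.64);  n_1 = (-0.9031, +0.4295)
edge 4: e_4 = (+0.75, +4.35);  n_4 = (+0.9855, -0.1699)
∠(n_1, n_4) = 164.35°
δ = |180° − 164.35°| = 15.65°
15.65° ≤ 2α = 17.06°  →  valid

δ = 15.65°, valid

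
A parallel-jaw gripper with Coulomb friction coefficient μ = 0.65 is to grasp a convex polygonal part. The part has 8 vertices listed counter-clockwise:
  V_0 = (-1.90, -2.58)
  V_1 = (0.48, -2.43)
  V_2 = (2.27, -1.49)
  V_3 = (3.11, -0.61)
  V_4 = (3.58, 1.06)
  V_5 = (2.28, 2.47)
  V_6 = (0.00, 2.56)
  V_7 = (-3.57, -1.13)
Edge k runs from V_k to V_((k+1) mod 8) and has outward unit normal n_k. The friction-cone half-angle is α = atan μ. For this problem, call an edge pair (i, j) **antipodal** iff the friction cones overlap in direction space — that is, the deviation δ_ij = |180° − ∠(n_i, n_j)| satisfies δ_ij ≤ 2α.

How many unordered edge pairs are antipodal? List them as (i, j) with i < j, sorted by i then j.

count = 11; pairs: (0,4), (0,5), (0,6), (1,5), (1,6), (2,5), (2,6), (3,6), (3,7), (4,7), (5,7)

α = atan 0.65 = 33.02°;  2α = 66.05°
n_0 = (+0.0629, -0.9980)
n_1 = (+0.4649, -0.8853)
n_2 = (+0.7234, -0.6905)
n_3 = (+0.9626, -0.2709)
n_4 = (+0.7352, +0.6778)
n_5 = (+0.0394, +0.9992)
n_6 = (-0.7187, +0.6953)
n_7 = (-0.6556, -0.7551)
  (0,1): δ = 155.90°  ·
  (0,2): δ = 137.27°  ·
  (0,3): δ = 109.32°  ·
  (0,4): δ = 50.93°  ✓
  (0,5): δ = 5.87°  ✓
  (0,6): δ = 42.34°  ✓
  (0,7): δ = 135.43°  ·
  (1,2): δ = 161.37°  ·
  (1,3): δ = 133.42°  ·
  (1,4): δ = 75.03°  ·
  (1,5): δ = 29.97°  ✓
  (1,6): δ = 18.24°  ✓
  (1,7): δ = 111.33°  ·
  (2,3): δ = 152.05°  ·
  (2,4): δ = 93.66°  ·
  (2,5): δ = 48.59°  ✓
  (2,6): δ = 0.39°  ✓
  (2,7): δ = 92.70°  ·
  (3,4): δ = 121.61°  ·
  (3,5): δ = 76.54°  ·
  (3,6): δ = 28.33°  ✓
  (3,7): δ = 64.75°  ✓
  (4,5): δ = 134.94°  ·
  (4,6): δ = 86.73°  ·
  (4,7): δ = 6.36°  ✓
  (5,6): δ = 131.79°  ·
  (5,7): δ = 38.71°  ✓
  (6,7): δ = 86.91°  ·
antipodal pairs: 11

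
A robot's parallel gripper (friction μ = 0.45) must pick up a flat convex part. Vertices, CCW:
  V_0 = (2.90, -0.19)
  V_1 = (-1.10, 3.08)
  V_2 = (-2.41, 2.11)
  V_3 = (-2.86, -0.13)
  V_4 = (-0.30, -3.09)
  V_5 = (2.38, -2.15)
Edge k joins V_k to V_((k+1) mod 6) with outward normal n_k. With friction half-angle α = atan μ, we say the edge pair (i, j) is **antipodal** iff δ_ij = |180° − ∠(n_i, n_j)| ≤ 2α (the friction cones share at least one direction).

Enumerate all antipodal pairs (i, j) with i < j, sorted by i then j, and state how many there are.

α = atan 0.45 = 24.23°;  2α = 48.46°
n_0 = (+0.6329, +0.7742)
n_1 = (-0.5951, +0.8037)
n_2 = (-0.9804, +0.1970)
n_3 = (-0.7564, -0.6542)
n_4 = (+0.3310, -0.9436)
n_5 = (+0.9666, -0.2564)
  (0,1): δ = 104.22°  ·
  (0,2): δ = 62.09°  ·
  (0,3): δ = 9.88°  ✓
  (0,4): δ = 58.59°  ·
  (0,5): δ = 114.41°  ·
  (1,2): δ = 137.88°  ·
  (1,3): δ = 85.66°  ·
  (1,4): δ = 17.19°  ✓
  (1,5): δ = 38.62°  ✓
  (2,3): δ = 127.79°  ·
  (2,4): δ = 59.31°  ·
  (2,5): δ = 3.50°  ✓
  (3,4): δ = 111.53°  ·
  (3,5): δ = 55.71°  ·
  (4,5): δ = 124.19°  ·
antipodal pairs: 4

count = 4; pairs: (0,3), (1,4), (1,5), (2,5)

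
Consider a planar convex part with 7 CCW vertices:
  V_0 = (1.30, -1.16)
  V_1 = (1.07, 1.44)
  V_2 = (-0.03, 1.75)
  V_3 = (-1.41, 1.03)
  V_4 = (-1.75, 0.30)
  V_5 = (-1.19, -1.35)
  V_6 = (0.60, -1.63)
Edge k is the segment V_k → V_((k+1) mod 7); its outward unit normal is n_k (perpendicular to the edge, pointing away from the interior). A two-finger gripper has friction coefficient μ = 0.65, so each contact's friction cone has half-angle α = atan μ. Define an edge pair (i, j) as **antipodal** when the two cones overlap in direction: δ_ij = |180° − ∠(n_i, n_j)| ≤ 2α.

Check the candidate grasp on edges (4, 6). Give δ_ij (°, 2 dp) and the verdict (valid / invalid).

α = atan 0.65 = 33.02°;  2α = 66.05°
edge 4: e_4 = (+0.56, -1.65);  n_4 = (-0.9469, -0.3214)
edge 6: e_6 = (+0.70, +0.47);  n_6 = (+0.5574, -0.8302)
∠(n_4, n_6) = 105.13°
δ = |180° − 105.13°| = 74.87°
74.87° > 2α = 66.05°  →  invalid

δ = 74.87°, invalid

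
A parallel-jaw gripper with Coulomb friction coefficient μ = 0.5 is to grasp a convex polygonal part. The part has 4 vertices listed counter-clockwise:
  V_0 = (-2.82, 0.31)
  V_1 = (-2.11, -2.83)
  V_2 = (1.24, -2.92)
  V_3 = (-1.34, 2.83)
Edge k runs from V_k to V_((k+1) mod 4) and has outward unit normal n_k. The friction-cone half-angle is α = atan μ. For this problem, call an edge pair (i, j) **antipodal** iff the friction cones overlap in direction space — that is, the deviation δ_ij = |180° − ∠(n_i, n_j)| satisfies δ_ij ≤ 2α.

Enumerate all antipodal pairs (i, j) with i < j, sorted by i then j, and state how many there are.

α = atan 0.5 = 26.57°;  2α = 53.13°
n_0 = (-0.9754, -0.2205)
n_1 = (-0.0269, -0.9996)
n_2 = (+0.9124, +0.4094)
n_3 = (-0.8623, +0.5064)
  (0,1): δ = 104.28°  ·
  (0,2): δ = 11.42°  ✓
  (0,3): δ = 136.83°  ·
  (1,2): δ = 64.30°  ·
  (1,3): δ = 61.11°  ·
  (2,3): δ = 54.59°  ·
antipodal pairs: 1

count = 1; pairs: (0,2)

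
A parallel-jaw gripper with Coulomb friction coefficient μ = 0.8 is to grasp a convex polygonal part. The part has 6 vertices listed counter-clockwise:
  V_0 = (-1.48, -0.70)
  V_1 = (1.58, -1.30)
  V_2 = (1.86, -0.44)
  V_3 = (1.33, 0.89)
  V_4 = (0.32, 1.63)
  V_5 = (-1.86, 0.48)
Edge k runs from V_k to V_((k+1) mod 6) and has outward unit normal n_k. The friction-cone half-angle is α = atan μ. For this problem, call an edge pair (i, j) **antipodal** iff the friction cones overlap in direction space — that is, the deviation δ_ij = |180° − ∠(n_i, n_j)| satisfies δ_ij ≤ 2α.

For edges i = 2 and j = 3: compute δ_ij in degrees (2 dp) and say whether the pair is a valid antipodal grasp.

α = atan 0.8 = 38.66°;  2α = 77.32°
edge 2: e_2 = (-0.53, +1.33);  n_2 = (+0.9290, +0.3702)
edge 3: e_3 = (-1.01, +0.74);  n_3 = (+0.5910, +0.8067)
∠(n_2, n_3) = 32.04°
δ = |180° − 32.04°| = 147.96°
147.96° > 2α = 77.32°  →  invalid

δ = 147.96°, invalid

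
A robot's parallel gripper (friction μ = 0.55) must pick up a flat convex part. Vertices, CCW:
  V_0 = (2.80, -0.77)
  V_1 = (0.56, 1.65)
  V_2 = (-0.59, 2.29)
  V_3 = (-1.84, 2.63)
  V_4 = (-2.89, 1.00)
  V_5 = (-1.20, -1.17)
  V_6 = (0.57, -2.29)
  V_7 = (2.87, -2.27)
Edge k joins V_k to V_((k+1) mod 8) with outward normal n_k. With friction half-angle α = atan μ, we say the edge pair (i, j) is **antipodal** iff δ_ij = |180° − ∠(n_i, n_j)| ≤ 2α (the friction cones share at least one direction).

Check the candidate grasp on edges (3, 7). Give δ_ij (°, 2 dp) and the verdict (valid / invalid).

δ = 35.46°, valid

α = atan 0.55 = 28.81°;  2α = 57.62°
edge 3: e_3 = (-1.05, -1.63);  n_3 = (-0.8407, +0.5415)
edge 7: e_7 = (-0.07, +1.50);  n_7 = (+0.9989, +0.0466)
∠(n_3, n_7) = 144.54°
δ = |180° − 144.54°| = 35.46°
35.46° ≤ 2α = 57.62°  →  valid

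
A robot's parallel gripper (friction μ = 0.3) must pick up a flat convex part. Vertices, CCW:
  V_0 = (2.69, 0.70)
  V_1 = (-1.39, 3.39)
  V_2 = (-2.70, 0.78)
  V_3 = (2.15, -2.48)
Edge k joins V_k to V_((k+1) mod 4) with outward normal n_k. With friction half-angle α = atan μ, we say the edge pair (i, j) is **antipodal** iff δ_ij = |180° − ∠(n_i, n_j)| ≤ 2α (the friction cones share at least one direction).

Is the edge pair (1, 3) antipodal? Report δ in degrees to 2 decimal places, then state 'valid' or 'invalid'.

α = atan 0.3 = 16.70°;  2α = 33.40°
edge 1: e_1 = (-1.31, -2.61);  n_1 = (-0.8937, +0.4486)
edge 3: e_3 = (+0.54, +3.18);  n_3 = (+0.9859, -0.1674)
∠(n_1, n_3) = 162.98°
δ = |180° − 162.98°| = 17.02°
17.02° ≤ 2α = 33.40°  →  valid

δ = 17.02°, valid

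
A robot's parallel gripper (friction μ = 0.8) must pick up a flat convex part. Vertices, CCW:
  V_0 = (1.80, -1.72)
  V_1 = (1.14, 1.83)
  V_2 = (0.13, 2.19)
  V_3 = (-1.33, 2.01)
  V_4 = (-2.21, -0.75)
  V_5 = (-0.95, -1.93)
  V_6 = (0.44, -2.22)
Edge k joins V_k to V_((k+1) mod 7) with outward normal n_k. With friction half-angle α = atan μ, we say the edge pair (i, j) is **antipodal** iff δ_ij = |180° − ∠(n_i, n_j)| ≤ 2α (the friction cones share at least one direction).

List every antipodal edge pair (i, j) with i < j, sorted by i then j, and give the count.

α = atan 0.8 = 38.66°;  2α = 77.32°
n_0 = (+0.9832, +0.1828)
n_1 = (+0.3357, +0.9420)
n_2 = (-0.1224, +0.9925)
n_3 = (-0.9527, +0.3038)
n_4 = (-0.6836, -0.7299)
n_5 = (-0.2042, -0.9789)
n_6 = (+0.3451, -0.9386)
  (0,1): δ = 120.15°  ·
  (0,2): δ = 93.50°  ·
  (0,3): δ = 28.22°  ✓
  (0,4): δ = 36.35°  ✓
  (0,5): δ = 67.68°  ✓
  (0,6): δ = 99.65°  ·
  (1,2): δ = 153.35°  ·
  (1,3): δ = 88.07°  ·
  (1,4): δ = 23.50°  ✓
  (1,5): δ = 7.83°  ✓
  (1,6): δ = 39.80°  ✓
  (2,3): δ = 114.71°  ·
  (2,4): δ = 50.15°  ✓
  (2,5): δ = 18.81°  ✓
  (2,6): δ = 13.16°  ✓
  (3,4): δ = 115.44°  ·
  (3,5): δ = 84.10°  ·
  (3,6): δ = 52.13°  ✓
  (4,5): δ = 148.66°  ·
  (4,6): δ = 116.69°  ·
  (5,6): δ = 148.03°  ·
antipodal pairs: 10

count = 10; pairs: (0,3), (0,4), (0,5), (1,4), (1,5), (1,6), (2,4), (2,5), (2,6), (3,6)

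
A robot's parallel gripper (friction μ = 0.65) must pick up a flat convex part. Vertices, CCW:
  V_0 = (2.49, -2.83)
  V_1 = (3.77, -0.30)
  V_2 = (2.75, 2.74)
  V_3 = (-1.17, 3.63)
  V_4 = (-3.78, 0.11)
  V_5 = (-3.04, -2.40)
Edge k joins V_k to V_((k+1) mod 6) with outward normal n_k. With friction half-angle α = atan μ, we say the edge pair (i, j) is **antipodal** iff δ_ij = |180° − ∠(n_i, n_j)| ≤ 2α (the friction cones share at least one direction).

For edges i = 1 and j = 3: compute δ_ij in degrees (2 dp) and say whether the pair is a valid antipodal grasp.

α = atan 0.65 = 33.02°;  2α = 66.05°
edge 1: e_1 = (-1.02, +3.04);  n_1 = (+0.9481, +0.3181)
edge 3: e_3 = (-2.61, -3.52);  n_3 = (-0.8033, +0.5956)
∠(n_1, n_3) = 124.90°
δ = |180° − 124.90°| = 55.10°
55.10° ≤ 2α = 66.05°  →  valid

δ = 55.10°, valid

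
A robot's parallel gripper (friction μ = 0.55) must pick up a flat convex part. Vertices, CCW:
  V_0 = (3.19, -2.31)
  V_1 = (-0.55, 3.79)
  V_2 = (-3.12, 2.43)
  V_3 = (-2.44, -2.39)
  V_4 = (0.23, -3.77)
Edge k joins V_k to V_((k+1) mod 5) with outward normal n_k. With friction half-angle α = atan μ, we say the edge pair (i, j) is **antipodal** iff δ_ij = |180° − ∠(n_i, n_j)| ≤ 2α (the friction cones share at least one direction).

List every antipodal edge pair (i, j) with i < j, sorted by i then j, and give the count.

α = atan 0.55 = 28.81°;  2α = 57.62°
n_0 = (+0.8525, +0.5227)
n_1 = (-0.4677, +0.8839)
n_2 = (-0.9902, -0.1397)
n_3 = (-0.4592, -0.8884)
n_4 = (+0.4424, -0.8968)
  (0,1): δ = 93.63°  ·
  (0,2): δ = 23.48°  ✓
  (0,3): δ = 31.15°  ✓
  (0,4): δ = 84.74°  ·
  (1,2): δ = 109.86°  ·
  (1,3): δ = 55.22°  ✓
  (1,4): δ = 1.63°  ✓
  (2,3): δ = 125.36°  ·
  (2,4): δ = 71.78°  ·
  (3,4): δ = 126.41°  ·
antipodal pairs: 4

count = 4; pairs: (0,2), (0,3), (1,3), (1,4)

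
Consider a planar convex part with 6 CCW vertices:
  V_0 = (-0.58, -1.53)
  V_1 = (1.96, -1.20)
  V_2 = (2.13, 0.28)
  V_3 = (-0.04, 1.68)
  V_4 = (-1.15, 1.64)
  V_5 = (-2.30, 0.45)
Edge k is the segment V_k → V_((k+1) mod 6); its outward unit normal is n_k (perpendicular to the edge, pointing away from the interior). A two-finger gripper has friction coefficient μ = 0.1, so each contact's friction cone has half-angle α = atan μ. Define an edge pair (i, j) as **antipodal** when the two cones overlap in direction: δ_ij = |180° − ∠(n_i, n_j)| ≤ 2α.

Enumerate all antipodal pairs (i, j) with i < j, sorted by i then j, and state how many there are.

α = atan 0.1 = 5.71°;  2α = 11.42°
n_0 = (+0.1288, -0.9917)
n_1 = (+0.9935, -0.1141)
n_2 = (+0.5421, +0.8403)
n_3 = (-0.0360, +0.9994)
n_4 = (-0.7191, +0.6949)
n_5 = (-0.7549, -0.6558)
  (0,1): δ = 103.96°  ·
  (0,2): δ = 40.23°  ·
  (0,3): δ = 5.34°  ✓
  (0,4): δ = 38.58°  ·
  (0,5): δ = 123.58°  ·
  (1,2): δ = 116.28°  ·
  (1,3): δ = 81.38°  ·
  (1,4): δ = 37.47°  ·
  (1,5): δ = 47.53°  ·
  (2,3): δ = 145.11°  ·
  (2,4): δ = 101.19°  ·
  (2,5): δ = 16.19°  ·
  (3,4): δ = 136.08°  ·
  (3,5): δ = 51.08°  ·
  (4,5): δ = 95.00°  ·
antipodal pairs: 1

count = 1; pairs: (0,3)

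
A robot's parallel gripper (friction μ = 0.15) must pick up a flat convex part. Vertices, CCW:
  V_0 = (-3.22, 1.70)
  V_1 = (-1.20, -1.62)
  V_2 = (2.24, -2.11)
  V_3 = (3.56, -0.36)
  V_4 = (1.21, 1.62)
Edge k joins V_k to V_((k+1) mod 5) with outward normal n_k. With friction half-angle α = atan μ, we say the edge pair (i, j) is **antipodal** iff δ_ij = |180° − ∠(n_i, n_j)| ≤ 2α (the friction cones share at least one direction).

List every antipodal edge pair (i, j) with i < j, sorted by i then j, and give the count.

α = atan 0.15 = 8.53°;  2α = 17.06°
n_0 = (-0.8543, -0.5198)
n_1 = (-0.1410, -0.9900)
n_2 = (+0.7984, -0.6022)
n_3 = (+0.6443, +0.7647)
n_4 = (+0.0181, +0.9998)
  (0,1): δ = 129.42°  ·
  (0,2): δ = 68.34°  ·
  (0,3): δ = 18.57°  ·
  (0,4): δ = 57.65°  ·
  (1,2): δ = 118.92°  ·
  (1,3): δ = 32.01°  ·
  (1,4): δ = 7.07°  ✓
  (2,3): δ = 93.09°  ·
  (2,4): δ = 54.01°  ·
  (3,4): δ = 140.92°  ·
antipodal pairs: 1

count = 1; pairs: (1,4)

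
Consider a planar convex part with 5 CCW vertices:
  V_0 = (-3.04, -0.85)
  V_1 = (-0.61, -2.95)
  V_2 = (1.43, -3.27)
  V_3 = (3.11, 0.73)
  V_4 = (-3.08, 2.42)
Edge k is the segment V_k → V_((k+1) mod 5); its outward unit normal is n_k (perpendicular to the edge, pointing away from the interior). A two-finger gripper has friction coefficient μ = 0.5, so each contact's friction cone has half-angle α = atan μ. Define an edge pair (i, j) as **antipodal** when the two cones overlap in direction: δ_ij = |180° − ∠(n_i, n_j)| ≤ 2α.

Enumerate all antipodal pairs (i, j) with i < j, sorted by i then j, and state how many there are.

α = atan 0.5 = 26.57°;  2α = 53.13°
n_0 = (-0.6539, -0.7566)
n_1 = (-0.1550, -0.9879)
n_2 = (+0.9220, -0.3872)
n_3 = (+0.2634, +0.9647)
n_4 = (-0.9999, -0.0122)
  (0,1): δ = 148.08°  ·
  (0,2): δ = 71.95°  ·
  (0,3): δ = 25.56°  ✓
  (0,4): δ = 131.53°  ·
  (1,2): δ = 103.87°  ·
  (1,3): δ = 6.36°  ✓
  (1,4): δ = 99.62°  ·
  (2,3): δ = 82.49°  ·
  (2,4): δ = 23.48°  ✓
  (3,4): δ = 74.03°  ·
antipodal pairs: 3

count = 3; pairs: (0,3), (1,3), (2,4)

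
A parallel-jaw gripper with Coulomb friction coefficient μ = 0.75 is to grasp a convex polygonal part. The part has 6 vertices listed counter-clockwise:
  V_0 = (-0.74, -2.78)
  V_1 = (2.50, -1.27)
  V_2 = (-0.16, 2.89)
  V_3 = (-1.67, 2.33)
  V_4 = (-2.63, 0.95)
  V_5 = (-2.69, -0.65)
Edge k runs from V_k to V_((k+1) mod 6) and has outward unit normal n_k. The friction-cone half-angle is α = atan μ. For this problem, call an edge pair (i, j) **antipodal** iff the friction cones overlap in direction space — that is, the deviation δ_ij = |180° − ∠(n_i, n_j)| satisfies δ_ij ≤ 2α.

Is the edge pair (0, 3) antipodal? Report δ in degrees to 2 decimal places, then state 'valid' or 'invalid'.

α = atan 0.75 = 36.87°;  2α = 73.74°
edge 0: e_0 = (+3.24, +1.51);  n_0 = (+0.4224, -0.9064)
edge 3: e_3 = (-0.96, -1.38);  n_3 = (-0.8209, +0.5711)
∠(n_0, n_3) = 149.81°
δ = |180° − 149.81°| = 30.19°
30.19° ≤ 2α = 73.74°  →  valid

δ = 30.19°, valid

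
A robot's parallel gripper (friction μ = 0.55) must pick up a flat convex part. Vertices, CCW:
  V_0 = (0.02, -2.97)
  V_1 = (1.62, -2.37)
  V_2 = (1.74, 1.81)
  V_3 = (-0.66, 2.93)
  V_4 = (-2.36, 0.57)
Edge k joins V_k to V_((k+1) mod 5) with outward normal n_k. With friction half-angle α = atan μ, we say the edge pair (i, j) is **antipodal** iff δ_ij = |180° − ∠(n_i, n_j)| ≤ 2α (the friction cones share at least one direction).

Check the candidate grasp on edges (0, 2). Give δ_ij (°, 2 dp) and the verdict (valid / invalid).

α = atan 0.55 = 28.81°;  2α = 57.62°
edge 0: e_0 = (+1.60, +0.60);  n_0 = (+0.3511, -0.9363)
edge 2: e_2 = (-2.40, +1.12);  n_2 = (+0.4229, +0.9062)
∠(n_0, n_2) = 134.43°
δ = |180° − 134.43°| = 45.57°
45.57° ≤ 2α = 57.62°  →  valid

δ = 45.57°, valid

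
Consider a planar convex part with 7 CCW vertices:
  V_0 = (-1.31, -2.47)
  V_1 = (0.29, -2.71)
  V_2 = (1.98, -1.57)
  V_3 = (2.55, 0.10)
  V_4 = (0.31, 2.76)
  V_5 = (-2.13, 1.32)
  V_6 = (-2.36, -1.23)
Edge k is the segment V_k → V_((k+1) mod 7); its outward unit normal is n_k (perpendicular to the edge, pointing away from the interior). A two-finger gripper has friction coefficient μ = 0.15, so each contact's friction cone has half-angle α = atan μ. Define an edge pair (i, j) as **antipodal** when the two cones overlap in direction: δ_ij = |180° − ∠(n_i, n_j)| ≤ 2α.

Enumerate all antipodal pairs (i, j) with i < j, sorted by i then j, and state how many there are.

count = 3; pairs: (1,4), (2,5), (3,6)

α = atan 0.15 = 8.53°;  2α = 17.06°
n_0 = (-0.1483, -0.9889)
n_1 = (+0.5592, -0.8290)
n_2 = (+0.9464, -0.3230)
n_3 = (+0.7649, +0.6441)
n_4 = (-0.5083, +0.8612)
n_5 = (-0.9960, +0.0898)
n_6 = (-0.7632, -0.6462)
  (0,1): δ = 137.47°  ·
  (0,2): δ = 100.31°  ·
  (0,3): δ = 41.37°  ·
  (0,4): δ = 39.08°  ·
  (0,5): δ = 93.38°  ·
  (0,6): δ = 138.79°  ·
  (1,2): δ = 142.85°  ·
  (1,3): δ = 83.90°  ·
  (1,4): δ = 3.45°  ✓
  (1,5): δ = 50.84°  ·
  (1,6): δ = 96.26°  ·
  (2,3): δ = 121.05°  ·
  (2,4): δ = 40.61°  ·
  (2,5): δ = 13.69°  ✓
  (2,6): δ = 59.10°  ·
  (3,4): δ = 99.55°  ·
  (3,5): δ = 45.25°  ·
  (3,6): δ = 0.16°  ✓
  (4,5): δ = 125.70°  ·
  (4,6): δ = 80.29°  ·
  (5,6): δ = 134.59°  ·
antipodal pairs: 3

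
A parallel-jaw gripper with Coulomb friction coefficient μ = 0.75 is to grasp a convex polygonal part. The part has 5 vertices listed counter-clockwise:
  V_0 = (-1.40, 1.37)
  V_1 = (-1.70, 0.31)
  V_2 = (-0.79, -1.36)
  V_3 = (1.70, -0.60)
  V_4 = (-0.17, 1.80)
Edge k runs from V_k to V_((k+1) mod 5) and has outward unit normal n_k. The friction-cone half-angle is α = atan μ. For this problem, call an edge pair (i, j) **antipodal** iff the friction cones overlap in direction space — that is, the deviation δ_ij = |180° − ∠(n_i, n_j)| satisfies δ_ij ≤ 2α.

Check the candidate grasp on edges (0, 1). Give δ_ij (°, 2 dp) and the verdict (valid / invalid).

δ = 135.61°, invalid

α = atan 0.75 = 36.87°;  2α = 73.74°
edge 0: e_0 = (-0.30, -1.06);  n_0 = (-0.9622, +0.2723)
edge 1: e_1 = (+0.91, -1.67);  n_1 = (-0.8781, -0.4785)
∠(n_0, n_1) = 44.39°
δ = |180° − 44.39°| = 135.61°
135.61° > 2α = 73.74°  →  invalid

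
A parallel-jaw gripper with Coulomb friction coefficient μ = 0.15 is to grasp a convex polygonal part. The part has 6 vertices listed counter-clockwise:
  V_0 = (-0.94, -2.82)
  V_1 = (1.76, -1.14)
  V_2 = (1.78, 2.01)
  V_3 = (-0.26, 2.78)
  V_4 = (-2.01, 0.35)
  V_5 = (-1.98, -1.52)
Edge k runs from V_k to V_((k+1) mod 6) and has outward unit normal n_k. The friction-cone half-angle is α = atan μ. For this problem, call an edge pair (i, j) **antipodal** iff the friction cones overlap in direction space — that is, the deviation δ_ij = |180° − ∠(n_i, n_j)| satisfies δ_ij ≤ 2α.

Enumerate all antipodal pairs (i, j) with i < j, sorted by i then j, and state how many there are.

count = 1; pairs: (1,4)

α = atan 0.15 = 8.53°;  2α = 17.06°
n_0 = (+0.5283, -0.8491)
n_1 = (+1.0000, -0.0063)
n_2 = (+0.3531, +0.9356)
n_3 = (-0.8115, +0.5844)
n_4 = (-0.9999, -0.0160)
n_5 = (-0.7809, -0.6247)
  (0,1): δ = 122.25°  ·
  (0,2): δ = 52.57°  ·
  (0,3): δ = 22.35°  ·
  (0,4): δ = 59.03°  ·
  (0,5): δ = 96.77°  ·
  (1,2): δ = 110.32°  ·
  (1,3): δ = 35.40°  ·
  (1,4): δ = 1.28°  ✓
  (1,5): δ = 39.02°  ·
  (2,3): δ = 105.08°  ·
  (2,4): δ = 68.40°  ·
  (2,5): δ = 30.66°  ·
  (3,4): δ = 143.32°  ·
  (3,5): δ = 105.58°  ·
  (4,5): δ = 142.26°  ·
antipodal pairs: 1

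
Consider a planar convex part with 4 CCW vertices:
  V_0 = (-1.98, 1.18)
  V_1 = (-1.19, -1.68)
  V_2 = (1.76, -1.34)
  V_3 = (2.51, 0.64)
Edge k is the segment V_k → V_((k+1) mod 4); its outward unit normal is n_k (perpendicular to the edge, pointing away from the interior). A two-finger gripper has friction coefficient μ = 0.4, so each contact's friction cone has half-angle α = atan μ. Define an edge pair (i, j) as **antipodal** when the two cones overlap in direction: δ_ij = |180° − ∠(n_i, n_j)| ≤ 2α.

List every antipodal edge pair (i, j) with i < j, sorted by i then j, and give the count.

α = atan 0.4 = 21.80°;  2α = 43.60°
n_0 = (-0.9639, -0.2663)
n_1 = (+0.1145, -0.9934)
n_2 = (+0.9352, -0.3542)
n_3 = (+0.1194, +0.9928)
  (0,1): δ = 98.87°  ·
  (0,2): δ = 36.19°  ✓
  (0,3): δ = 67.70°  ·
  (1,2): δ = 117.32°  ·
  (1,3): δ = 13.43°  ✓
  (2,3): δ = 76.11°  ·
antipodal pairs: 2

count = 2; pairs: (0,2), (1,3)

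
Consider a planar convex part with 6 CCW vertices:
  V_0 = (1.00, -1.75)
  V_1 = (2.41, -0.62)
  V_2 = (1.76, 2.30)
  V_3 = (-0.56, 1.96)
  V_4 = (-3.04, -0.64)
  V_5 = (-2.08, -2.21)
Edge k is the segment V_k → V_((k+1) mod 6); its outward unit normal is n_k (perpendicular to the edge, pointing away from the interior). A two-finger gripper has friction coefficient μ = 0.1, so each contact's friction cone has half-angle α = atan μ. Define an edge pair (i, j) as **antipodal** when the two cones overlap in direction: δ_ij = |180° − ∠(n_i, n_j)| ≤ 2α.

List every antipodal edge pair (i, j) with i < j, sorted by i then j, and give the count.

α = atan 0.1 = 5.71°;  2α = 11.42°
n_0 = (+0.6254, -0.7803)
n_1 = (+0.9761, +0.2173)
n_2 = (-0.1450, +0.9894)
n_3 = (-0.7236, +0.6902)
n_4 = (-0.8531, -0.5217)
n_5 = (+0.1477, -0.9890)
  (0,1): δ = 116.16°  ·
  (0,2): δ = 30.37°  ·
  (0,3): δ = 7.64°  ✓
  (0,4): δ = 82.73°  ·
  (0,5): δ = 149.79°  ·
  (1,2): δ = 94.21°  ·
  (1,3): δ = 56.20°  ·
  (1,4): δ = 18.89°  ·
  (1,5): δ = 85.94°  ·
  (2,3): δ = 141.98°  ·
  (2,4): δ = 66.89°  ·
  (2,5): δ = 0.16°  ✓
  (3,4): δ = 104.91°  ·
  (3,5): δ = 37.86°  ·
  (4,5): δ = 112.95°  ·
antipodal pairs: 2

count = 2; pairs: (0,3), (2,5)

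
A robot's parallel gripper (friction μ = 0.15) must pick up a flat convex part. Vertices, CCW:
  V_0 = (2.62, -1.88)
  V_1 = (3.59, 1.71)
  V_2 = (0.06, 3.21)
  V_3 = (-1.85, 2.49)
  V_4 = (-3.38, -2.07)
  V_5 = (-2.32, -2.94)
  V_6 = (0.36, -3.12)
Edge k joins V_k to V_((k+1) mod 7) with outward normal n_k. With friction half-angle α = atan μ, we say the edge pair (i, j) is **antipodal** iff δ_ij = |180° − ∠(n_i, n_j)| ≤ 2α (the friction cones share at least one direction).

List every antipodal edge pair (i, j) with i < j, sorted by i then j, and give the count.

α = atan 0.15 = 8.53°;  2α = 17.06°
n_0 = (+0.9654, -0.2608)
n_1 = (+0.3911, +0.9204)
n_2 = (-0.3527, +0.9357)
n_3 = (-0.9481, +0.3181)
n_4 = (-0.6344, -0.7730)
n_5 = (-0.0670, -0.9978)
n_6 = (+0.4810, -0.8767)
  (0,1): δ = 97.90°  ·
  (0,2): δ = 54.23°  ·
  (0,3): δ = 3.43°  ✓
  (0,4): δ = 65.74°  ·
  (0,5): δ = 101.28°  ·
  (0,6): δ = 133.87°  ·
  (1,2): δ = 136.32°  ·
  (1,3): δ = 85.53°  ·
  (1,4): δ = 16.36°  ✓
  (1,5): δ = 19.18°  ·
  (1,6): δ = 51.77°  ·
  (2,3): δ = 129.20°  ·
  (2,4): δ = 60.03°  ·
  (2,5): δ = 24.50°  ·
  (2,6): δ = 8.10°  ✓
  (3,4): δ = 110.83°  ·
  (3,5): δ = 75.29°  ·
  (3,6): δ = 42.70°  ·
  (4,5): δ = 144.46°  ·
  (4,6): δ = 111.87°  ·
  (5,6): δ = 147.41°  ·
antipodal pairs: 3

count = 3; pairs: (0,3), (1,4), (2,6)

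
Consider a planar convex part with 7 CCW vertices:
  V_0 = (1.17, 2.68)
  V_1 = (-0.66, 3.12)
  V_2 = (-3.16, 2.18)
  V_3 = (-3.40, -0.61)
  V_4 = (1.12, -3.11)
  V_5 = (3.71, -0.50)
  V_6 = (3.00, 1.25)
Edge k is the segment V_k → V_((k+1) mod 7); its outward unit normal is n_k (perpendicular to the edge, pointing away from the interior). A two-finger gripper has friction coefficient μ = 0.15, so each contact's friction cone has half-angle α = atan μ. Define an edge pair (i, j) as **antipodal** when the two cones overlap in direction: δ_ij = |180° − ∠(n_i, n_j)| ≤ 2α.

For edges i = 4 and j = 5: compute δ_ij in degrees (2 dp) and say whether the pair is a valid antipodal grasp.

δ = 113.14°, invalid

α = atan 0.15 = 8.53°;  2α = 17.06°
edge 4: e_4 = (+2.59, +2.61);  n_4 = (+0.7098, -0.7044)
edge 5: e_5 = (-0.71, +1.75);  n_5 = (+0.9266, +0.3760)
∠(n_4, n_5) = 66.86°
δ = |180° − 66.86°| = 113.14°
113.14° > 2α = 17.06°  →  invalid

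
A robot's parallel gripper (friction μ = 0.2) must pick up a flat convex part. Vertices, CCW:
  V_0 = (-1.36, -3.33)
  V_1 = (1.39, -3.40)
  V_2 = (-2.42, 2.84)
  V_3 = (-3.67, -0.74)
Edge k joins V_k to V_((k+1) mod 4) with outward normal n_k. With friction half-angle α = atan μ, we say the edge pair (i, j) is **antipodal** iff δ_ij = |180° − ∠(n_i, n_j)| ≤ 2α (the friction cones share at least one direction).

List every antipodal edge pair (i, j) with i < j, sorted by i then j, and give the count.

α = atan 0.2 = 11.31°;  2α = 22.62°
n_0 = (-0.0254, -0.9997)
n_1 = (+0.8535, +0.5211)
n_2 = (-0.9441, +0.3296)
n_3 = (-0.7463, -0.6656)
  (0,1): δ = 57.13°  ·
  (0,2): δ = 72.21°  ·
  (0,3): δ = 133.19°  ·
  (1,2): δ = 50.65°  ·
  (1,3): δ = 10.32°  ✓
  (2,3): δ = 119.02°  ·
antipodal pairs: 1

count = 1; pairs: (1,3)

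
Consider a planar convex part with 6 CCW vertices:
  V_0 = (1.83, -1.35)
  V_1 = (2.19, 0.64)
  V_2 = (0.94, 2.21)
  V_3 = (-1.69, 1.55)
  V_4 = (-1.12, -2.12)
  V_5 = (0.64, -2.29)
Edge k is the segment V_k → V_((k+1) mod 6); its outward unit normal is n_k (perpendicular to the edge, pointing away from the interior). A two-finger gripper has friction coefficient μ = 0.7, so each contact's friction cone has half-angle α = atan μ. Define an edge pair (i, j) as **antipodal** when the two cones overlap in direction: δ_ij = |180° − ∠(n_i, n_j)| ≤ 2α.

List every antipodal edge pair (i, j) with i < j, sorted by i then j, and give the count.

α = atan 0.7 = 34.99°;  2α = 69.98°
n_0 = (+0.9840, -0.1780)
n_1 = (+0.7823, +0.6229)
n_2 = (-0.2434, +0.9699)
n_3 = (-0.9882, -0.1535)
n_4 = (-0.0961, -0.9954)
n_5 = (+0.6199, -0.7847)
  (0,1): δ = 131.22°  ·
  (0,2): δ = 65.66°  ✓
  (0,3): δ = 19.08°  ✓
  (0,4): δ = 94.74°  ·
  (0,5): δ = 138.56°  ·
  (1,2): δ = 114.44°  ·
  (1,3): δ = 29.70°  ✓
  (1,4): δ = 45.96°  ✓
  (1,5): δ = 89.78°  ·
  (2,3): δ = 95.26°  ·
  (2,4): δ = 19.60°  ✓
  (2,5): δ = 24.22°  ✓
  (3,4): δ = 104.35°  ·
  (3,5): δ = 60.52°  ✓
  (4,5): δ = 136.18°  ·
antipodal pairs: 7

count = 7; pairs: (0,2), (0,3), (1,3), (1,4), (2,4), (2,5), (3,5)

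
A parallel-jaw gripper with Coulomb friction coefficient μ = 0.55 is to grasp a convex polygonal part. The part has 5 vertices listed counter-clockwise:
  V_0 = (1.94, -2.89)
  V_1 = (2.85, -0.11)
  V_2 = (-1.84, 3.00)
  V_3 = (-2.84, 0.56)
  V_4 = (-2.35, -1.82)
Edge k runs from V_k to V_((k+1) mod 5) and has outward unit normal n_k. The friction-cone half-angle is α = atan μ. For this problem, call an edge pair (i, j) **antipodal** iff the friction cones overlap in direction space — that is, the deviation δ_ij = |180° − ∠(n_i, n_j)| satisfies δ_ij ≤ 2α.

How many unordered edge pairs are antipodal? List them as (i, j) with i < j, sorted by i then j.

count = 4; pairs: (0,2), (0,3), (1,3), (1,4)

α = atan 0.55 = 28.81°;  2α = 57.62°
n_0 = (+0.9504, -0.3111)
n_1 = (+0.5526, +0.8334)
n_2 = (-0.9253, +0.3792)
n_3 = (-0.9795, -0.2017)
n_4 = (-0.2420, -0.9703)
  (0,1): δ = 105.42°  ·
  (0,2): δ = 4.16°  ✓
  (0,3): δ = 29.76°  ✓
  (0,4): δ = 94.12°  ·
  (1,2): δ = 78.74°  ·
  (1,3): δ = 44.82°  ✓
  (1,4): δ = 19.54°  ✓
  (2,3): δ = 146.08°  ·
  (2,4): δ = 81.72°  ·
  (3,4): δ = 115.64°  ·
antipodal pairs: 4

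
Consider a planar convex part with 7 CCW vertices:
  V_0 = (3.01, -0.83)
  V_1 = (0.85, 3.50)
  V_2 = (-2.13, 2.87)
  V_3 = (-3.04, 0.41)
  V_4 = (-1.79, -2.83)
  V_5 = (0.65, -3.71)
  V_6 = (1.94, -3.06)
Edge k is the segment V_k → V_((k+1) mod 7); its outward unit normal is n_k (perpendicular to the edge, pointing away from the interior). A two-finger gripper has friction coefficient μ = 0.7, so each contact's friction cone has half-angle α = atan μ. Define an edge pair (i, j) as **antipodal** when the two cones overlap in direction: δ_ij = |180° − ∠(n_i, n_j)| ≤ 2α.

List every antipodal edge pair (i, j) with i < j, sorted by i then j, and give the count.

α = atan 0.7 = 34.99°;  2α = 69.98°
n_0 = (+0.8948, +0.4464)
n_1 = (-0.2068, +0.9784)
n_2 = (-0.9379, +0.3469)
n_3 = (-0.9330, -0.3599)
n_4 = (-0.3393, -0.9407)
n_5 = (+0.4500, -0.8930)
n_6 = (+0.9016, -0.4326)
  (0,1): δ = 104.57°  ·
  (0,2): δ = 46.81°  ✓
  (0,3): δ = 5.42°  ✓
  (0,4): δ = 43.66°  ✓
  (0,5): δ = 90.23°  ·
  (0,6): δ = 127.86°  ·
  (1,2): δ = 122.24°  ·
  (1,3): δ = 80.84°  ·
  (1,4): δ = 31.77°  ✓
  (1,5): δ = 14.81°  ✓
  (1,6): δ = 52.43°  ✓
  (2,3): δ = 138.60°  ·
  (2,4): δ = 89.53°  ·
  (2,5): δ = 42.96°  ✓
  (2,6): δ = 5.33°  ✓
  (3,4): δ = 130.93°  ·
  (3,5): δ = 84.35°  ·
  (3,6): δ = 46.73°  ✓
  (4,5): δ = 133.43°  ·
  (4,6): δ = 95.80°  ·
  (5,6): δ = 142.38°  ·
antipodal pairs: 9

count = 9; pairs: (0,2), (0,3), (0,4), (1,4), (1,5), (1,6), (2,5), (2,6), (3,6)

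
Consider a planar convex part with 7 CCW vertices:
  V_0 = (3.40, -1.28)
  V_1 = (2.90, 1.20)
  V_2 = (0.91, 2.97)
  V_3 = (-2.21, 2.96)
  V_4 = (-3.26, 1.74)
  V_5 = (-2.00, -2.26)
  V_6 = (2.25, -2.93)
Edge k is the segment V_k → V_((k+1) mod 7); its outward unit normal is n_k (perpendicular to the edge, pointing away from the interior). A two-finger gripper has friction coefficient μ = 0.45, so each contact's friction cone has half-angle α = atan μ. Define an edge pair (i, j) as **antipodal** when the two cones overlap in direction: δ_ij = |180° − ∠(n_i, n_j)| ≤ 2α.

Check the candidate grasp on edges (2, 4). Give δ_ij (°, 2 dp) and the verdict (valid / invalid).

δ = 72.70°, invalid

α = atan 0.45 = 24.23°;  2α = 48.46°
edge 2: e_2 = (-3.12, -0.01);  n_2 = (-0.0032, +1.0000)
edge 4: e_4 = (+1.26, -4.00);  n_4 = (-0.9538, -0.3004)
∠(n_2, n_4) = 107.30°
δ = |180° − 107.30°| = 72.70°
72.70° > 2α = 48.46°  →  invalid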